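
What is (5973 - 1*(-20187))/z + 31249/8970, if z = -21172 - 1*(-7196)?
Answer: 25260103/15670590 ≈ 1.6119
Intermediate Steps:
z = -13976 (z = -21172 + 7196 = -13976)
(5973 - 1*(-20187))/z + 31249/8970 = (5973 - 1*(-20187))/(-13976) + 31249/8970 = (5973 + 20187)*(-1/13976) + 31249*(1/8970) = 26160*(-1/13976) + 31249/8970 = -3270/1747 + 31249/8970 = 25260103/15670590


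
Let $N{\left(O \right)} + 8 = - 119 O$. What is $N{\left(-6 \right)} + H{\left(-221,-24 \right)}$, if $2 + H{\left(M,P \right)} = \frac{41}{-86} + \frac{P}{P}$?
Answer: $\frac{60589}{86} \approx 704.52$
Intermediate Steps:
$N{\left(O \right)} = -8 - 119 O$
$H{\left(M,P \right)} = - \frac{127}{86}$ ($H{\left(M,P \right)} = -2 + \left(\frac{41}{-86} + \frac{P}{P}\right) = -2 + \left(41 \left(- \frac{1}{86}\right) + 1\right) = -2 + \left(- \frac{41}{86} + 1\right) = -2 + \frac{45}{86} = - \frac{127}{86}$)
$N{\left(-6 \right)} + H{\left(-221,-24 \right)} = \left(-8 - -714\right) - \frac{127}{86} = \left(-8 + 714\right) - \frac{127}{86} = 706 - \frac{127}{86} = \frac{60589}{86}$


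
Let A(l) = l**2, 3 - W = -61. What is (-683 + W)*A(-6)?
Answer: -22284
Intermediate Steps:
W = 64 (W = 3 - 1*(-61) = 3 + 61 = 64)
(-683 + W)*A(-6) = (-683 + 64)*(-6)**2 = -619*36 = -22284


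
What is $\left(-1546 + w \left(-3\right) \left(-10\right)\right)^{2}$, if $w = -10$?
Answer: $3407716$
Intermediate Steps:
$\left(-1546 + w \left(-3\right) \left(-10\right)\right)^{2} = \left(-1546 + \left(-10\right) \left(-3\right) \left(-10\right)\right)^{2} = \left(-1546 + 30 \left(-10\right)\right)^{2} = \left(-1546 - 300\right)^{2} = \left(-1846\right)^{2} = 3407716$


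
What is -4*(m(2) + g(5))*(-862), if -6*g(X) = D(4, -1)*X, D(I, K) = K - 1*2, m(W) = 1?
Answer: 12068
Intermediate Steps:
D(I, K) = -2 + K (D(I, K) = K - 2 = -2 + K)
g(X) = X/2 (g(X) = -(-2 - 1)*X/6 = -(-1)*X/2 = X/2)
-4*(m(2) + g(5))*(-862) = -4*(1 + (½)*5)*(-862) = -4*(1 + 5/2)*(-862) = -4*7/2*(-862) = -14*(-862) = 12068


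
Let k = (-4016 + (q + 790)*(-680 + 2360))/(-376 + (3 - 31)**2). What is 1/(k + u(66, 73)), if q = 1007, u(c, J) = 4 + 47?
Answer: 51/379469 ≈ 0.00013440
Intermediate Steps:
u(c, J) = 51
k = 376868/51 (k = (-4016 + (1007 + 790)*(-680 + 2360))/(-376 + (3 - 31)**2) = (-4016 + 1797*1680)/(-376 + (-28)**2) = (-4016 + 3018960)/(-376 + 784) = 3014944/408 = 3014944*(1/408) = 376868/51 ≈ 7389.6)
1/(k + u(66, 73)) = 1/(376868/51 + 51) = 1/(379469/51) = 51/379469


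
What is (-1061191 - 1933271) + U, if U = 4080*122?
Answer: -2496702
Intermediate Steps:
U = 497760
(-1061191 - 1933271) + U = (-1061191 - 1933271) + 497760 = -2994462 + 497760 = -2496702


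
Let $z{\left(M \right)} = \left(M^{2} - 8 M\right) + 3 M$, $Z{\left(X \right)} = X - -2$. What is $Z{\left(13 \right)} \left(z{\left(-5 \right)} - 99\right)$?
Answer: $-735$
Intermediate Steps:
$Z{\left(X \right)} = 2 + X$ ($Z{\left(X \right)} = X + 2 = 2 + X$)
$z{\left(M \right)} = M^{2} - 5 M$
$Z{\left(13 \right)} \left(z{\left(-5 \right)} - 99\right) = \left(2 + 13\right) \left(- 5 \left(-5 - 5\right) - 99\right) = 15 \left(\left(-5\right) \left(-10\right) - 99\right) = 15 \left(50 - 99\right) = 15 \left(-49\right) = -735$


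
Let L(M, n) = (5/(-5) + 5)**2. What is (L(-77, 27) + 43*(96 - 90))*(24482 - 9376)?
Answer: 4139044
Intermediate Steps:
L(M, n) = 16 (L(M, n) = (5*(-1/5) + 5)**2 = (-1 + 5)**2 = 4**2 = 16)
(L(-77, 27) + 43*(96 - 90))*(24482 - 9376) = (16 + 43*(96 - 90))*(24482 - 9376) = (16 + 43*6)*15106 = (16 + 258)*15106 = 274*15106 = 4139044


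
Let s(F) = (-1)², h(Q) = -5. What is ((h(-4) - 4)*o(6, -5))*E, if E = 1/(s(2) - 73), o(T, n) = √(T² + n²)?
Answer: √61/8 ≈ 0.97628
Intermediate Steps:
s(F) = 1
E = -1/72 (E = 1/(1 - 73) = 1/(-72) = -1/72 ≈ -0.013889)
((h(-4) - 4)*o(6, -5))*E = ((-5 - 4)*√(6² + (-5)²))*(-1/72) = -9*√(36 + 25)*(-1/72) = -9*√61*(-1/72) = √61/8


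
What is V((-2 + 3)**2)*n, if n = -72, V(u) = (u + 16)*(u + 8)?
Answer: -11016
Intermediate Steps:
V(u) = (8 + u)*(16 + u) (V(u) = (16 + u)*(8 + u) = (8 + u)*(16 + u))
V((-2 + 3)**2)*n = (128 + ((-2 + 3)**2)**2 + 24*(-2 + 3)**2)*(-72) = (128 + (1**2)**2 + 24*1**2)*(-72) = (128 + 1**2 + 24*1)*(-72) = (128 + 1 + 24)*(-72) = 153*(-72) = -11016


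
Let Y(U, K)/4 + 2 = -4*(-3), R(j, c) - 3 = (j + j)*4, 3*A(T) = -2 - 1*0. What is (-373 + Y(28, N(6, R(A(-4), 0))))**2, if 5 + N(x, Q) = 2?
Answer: 110889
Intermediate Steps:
A(T) = -2/3 (A(T) = (-2 - 1*0)/3 = (-2 + 0)/3 = (1/3)*(-2) = -2/3)
R(j, c) = 3 + 8*j (R(j, c) = 3 + (j + j)*4 = 3 + (2*j)*4 = 3 + 8*j)
N(x, Q) = -3 (N(x, Q) = -5 + 2 = -3)
Y(U, K) = 40 (Y(U, K) = -8 + 4*(-4*(-3)) = -8 + 4*12 = -8 + 48 = 40)
(-373 + Y(28, N(6, R(A(-4), 0))))**2 = (-373 + 40)**2 = (-333)**2 = 110889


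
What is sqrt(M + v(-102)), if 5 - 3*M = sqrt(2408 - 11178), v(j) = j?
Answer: sqrt(-903 - 3*I*sqrt(8770))/3 ≈ 1.5401 - 10.134*I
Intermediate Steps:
M = 5/3 - I*sqrt(8770)/3 (M = 5/3 - sqrt(2408 - 11178)/3 = 5/3 - I*sqrt(8770)/3 ≈ 1.6667 - 31.216*I)
sqrt(M + v(-102)) = sqrt((5/3 - I*sqrt(8770)/3) - 102) = sqrt(-301/3 - I*sqrt(8770)/3)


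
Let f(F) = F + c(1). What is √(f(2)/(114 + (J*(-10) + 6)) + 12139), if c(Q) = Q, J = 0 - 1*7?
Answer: √438218470/190 ≈ 110.18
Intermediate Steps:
J = -7 (J = 0 - 7 = -7)
f(F) = 1 + F (f(F) = F + 1 = 1 + F)
√(f(2)/(114 + (J*(-10) + 6)) + 12139) = √((1 + 2)/(114 + (-7*(-10) + 6)) + 12139) = √(3/(114 + (70 + 6)) + 12139) = √(3/(114 + 76) + 12139) = √(3/190 + 12139) = √(2306413/190) = √438218470/190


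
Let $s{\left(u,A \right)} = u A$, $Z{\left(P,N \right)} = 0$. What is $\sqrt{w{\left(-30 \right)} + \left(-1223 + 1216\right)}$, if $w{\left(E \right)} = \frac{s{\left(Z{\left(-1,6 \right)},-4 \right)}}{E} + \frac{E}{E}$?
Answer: $i \sqrt{6} \approx 2.4495 i$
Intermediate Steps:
$s{\left(u,A \right)} = A u$
$w{\left(E \right)} = 1$ ($w{\left(E \right)} = \frac{\left(-4\right) 0}{E} + \frac{E}{E} = \frac{0}{E} + 1 = 0 + 1 = 1$)
$\sqrt{w{\left(-30 \right)} + \left(-1223 + 1216\right)} = \sqrt{1 + \left(-1223 + 1216\right)} = \sqrt{1 - 7} = \sqrt{-6} = i \sqrt{6}$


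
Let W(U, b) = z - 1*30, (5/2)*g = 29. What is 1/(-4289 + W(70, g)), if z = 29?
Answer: -1/4290 ≈ -0.00023310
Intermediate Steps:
g = 58/5 (g = (⅖)*29 = 58/5 ≈ 11.600)
W(U, b) = -1 (W(U, b) = 29 - 1*30 = 29 - 30 = -1)
1/(-4289 + W(70, g)) = 1/(-4289 - 1) = 1/(-4290) = -1/4290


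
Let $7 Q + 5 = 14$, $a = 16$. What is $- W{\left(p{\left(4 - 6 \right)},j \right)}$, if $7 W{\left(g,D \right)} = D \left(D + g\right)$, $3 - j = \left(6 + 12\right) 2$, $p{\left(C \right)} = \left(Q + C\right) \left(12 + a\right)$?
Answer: $- \frac{1749}{7} \approx -249.86$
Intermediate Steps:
$Q = \frac{9}{7}$ ($Q = - \frac{5}{7} + \frac{1}{7} \cdot 14 = - \frac{5}{7} + 2 = \frac{9}{7} \approx 1.2857$)
$p{\left(C \right)} = 36 + 28 C$ ($p{\left(C \right)} = \left(\frac{9}{7} + C\right) \left(12 + 16\right) = \left(\frac{9}{7} + C\right) 28 = 36 + 28 C$)
$j = -33$ ($j = 3 - \left(6 + 12\right) 2 = 3 - 18 \cdot 2 = 3 - 36 = -33$)
$W{\left(g,D \right)} = \frac{D \left(D + g\right)}{7}$
$- W{\left(p{\left(4 - 6 \right)},j \right)} = - \frac{\left(-33\right) \left(-33 + \left(36 + 28 \left(4 - 6\right)\right)\right)}{7} = - \frac{\left(-33\right) \left(-33 + \left(36 + 28 \left(-2\right)\right)\right)}{7} = - \frac{\left(-33\right) \left(-33 + \left(36 - 56\right)\right)}{7} = - \frac{\left(-33\right) \left(-33 - 20\right)}{7} = - \frac{\left(-33\right) \left(-53\right)}{7} = \left(-1\right) \frac{1749}{7} = - \frac{1749}{7}$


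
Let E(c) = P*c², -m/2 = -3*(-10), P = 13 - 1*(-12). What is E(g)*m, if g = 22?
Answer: -726000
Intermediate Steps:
P = 25 (P = 13 + 12 = 25)
m = -60 (m = -(-6)*(-10) = -2*30 = -60)
E(c) = 25*c²
E(g)*m = (25*22²)*(-60) = (25*484)*(-60) = 12100*(-60) = -726000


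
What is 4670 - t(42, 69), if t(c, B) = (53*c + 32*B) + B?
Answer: 167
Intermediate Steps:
t(c, B) = 33*B + 53*c (t(c, B) = (32*B + 53*c) + B = 33*B + 53*c)
4670 - t(42, 69) = 4670 - (33*69 + 53*42) = 4670 - (2277 + 2226) = 4670 - 1*4503 = 4670 - 4503 = 167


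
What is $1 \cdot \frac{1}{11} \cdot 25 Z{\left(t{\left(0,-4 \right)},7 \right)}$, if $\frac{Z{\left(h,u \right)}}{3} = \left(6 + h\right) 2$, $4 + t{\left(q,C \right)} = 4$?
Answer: $\frac{900}{11} \approx 81.818$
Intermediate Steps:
$t{\left(q,C \right)} = 0$ ($t{\left(q,C \right)} = -4 + 4 = 0$)
$Z{\left(h,u \right)} = 36 + 6 h$ ($Z{\left(h,u \right)} = 3 \left(6 + h\right) 2 = 3 \left(12 + 2 h\right) = 36 + 6 h$)
$1 \cdot \frac{1}{11} \cdot 25 Z{\left(t{\left(0,-4 \right)},7 \right)} = 1 \cdot \frac{1}{11} \cdot 25 \left(36 + 6 \cdot 0\right) = 1 \cdot \frac{1}{11} \cdot 25 \left(36 + 0\right) = \frac{1}{11} \cdot 25 \cdot 36 = \frac{25}{11} \cdot 36 = \frac{900}{11}$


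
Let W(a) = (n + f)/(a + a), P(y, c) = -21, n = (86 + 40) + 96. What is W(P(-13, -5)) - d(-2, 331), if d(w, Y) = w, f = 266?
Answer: -202/21 ≈ -9.6190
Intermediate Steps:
n = 222 (n = 126 + 96 = 222)
W(a) = 244/a (W(a) = (222 + 266)/(a + a) = 488/((2*a)) = 488*(1/(2*a)) = 244/a)
W(P(-13, -5)) - d(-2, 331) = 244/(-21) - 1*(-2) = 244*(-1/21) + 2 = -244/21 + 2 = -202/21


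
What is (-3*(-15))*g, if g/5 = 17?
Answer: 3825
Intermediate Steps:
g = 85 (g = 5*17 = 85)
(-3*(-15))*g = -3*(-15)*85 = 45*85 = 3825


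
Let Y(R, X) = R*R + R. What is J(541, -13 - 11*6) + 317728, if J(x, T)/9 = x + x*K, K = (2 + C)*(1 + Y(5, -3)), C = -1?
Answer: 473536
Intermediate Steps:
Y(R, X) = R + R² (Y(R, X) = R² + R = R + R²)
K = 31 (K = (2 - 1)*(1 + 5*(1 + 5)) = 1*(1 + 5*6) = 1*(1 + 30) = 1*31 = 31)
J(x, T) = 288*x (J(x, T) = 9*(x + x*31) = 9*(x + 31*x) = 9*(32*x) = 288*x)
J(541, -13 - 11*6) + 317728 = 288*541 + 317728 = 155808 + 317728 = 473536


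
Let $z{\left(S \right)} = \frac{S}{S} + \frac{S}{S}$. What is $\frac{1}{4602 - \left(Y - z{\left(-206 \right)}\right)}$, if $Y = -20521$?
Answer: $\frac{1}{25125} \approx 3.9801 \cdot 10^{-5}$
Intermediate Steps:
$z{\left(S \right)} = 2$ ($z{\left(S \right)} = 1 + 1 = 2$)
$\frac{1}{4602 - \left(Y - z{\left(-206 \right)}\right)} = \frac{1}{4602 + \left(2 - -20521\right)} = \frac{1}{4602 + \left(2 + 20521\right)} = \frac{1}{4602 + 20523} = \frac{1}{25125}$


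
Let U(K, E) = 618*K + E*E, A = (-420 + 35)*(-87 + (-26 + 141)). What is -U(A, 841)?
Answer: 5954759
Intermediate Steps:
A = -10780 (A = -385*(-87 + 115) = -385*28 = -10780)
U(K, E) = E**2 + 618*K (U(K, E) = 618*K + E**2 = E**2 + 618*K)
-U(A, 841) = -(841**2 + 618*(-10780)) = -(707281 - 6662040) = -1*(-5954759) = 5954759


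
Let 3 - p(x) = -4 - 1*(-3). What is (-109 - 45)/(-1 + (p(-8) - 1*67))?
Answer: 77/32 ≈ 2.4063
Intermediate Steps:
p(x) = 4 (p(x) = 3 - (-4 - 1*(-3)) = 3 - (-4 + 3) = 3 - 1*(-1) = 3 + 1 = 4)
(-109 - 45)/(-1 + (p(-8) - 1*67)) = (-109 - 45)/(-1 + (4 - 1*67)) = -154/(-1 + (4 - 67)) = -154/(-1 - 63) = -154/(-64) = -1/64*(-154) = 77/32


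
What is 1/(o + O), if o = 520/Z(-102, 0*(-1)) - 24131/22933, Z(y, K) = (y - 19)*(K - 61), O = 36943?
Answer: 169268473/6253119012288 ≈ 2.7069e-5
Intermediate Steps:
Z(y, K) = (-61 + K)*(-19 + y) (Z(y, K) = (-19 + y)*(-61 + K) = (-61 + K)*(-19 + y))
o = -166185751/169268473 (o = 520/(1159 - 61*(-102) - 0*(-1) + (0*(-1))*(-102)) - 24131/22933 = 520/(1159 + 6222 - 19*0 + 0*(-102)) - 24131*1/22933 = 520/(1159 + 6222 + 0 + 0) - 24131/22933 = 520/7381 - 24131/22933 = -166185751/169268473 ≈ -0.98179)
1/(o + O) = 1/(-166185751/169268473 + 36943) = 1/(6253119012288/169268473) = 169268473/6253119012288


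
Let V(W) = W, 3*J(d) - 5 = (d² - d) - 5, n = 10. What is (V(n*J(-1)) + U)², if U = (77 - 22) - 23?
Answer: 13456/9 ≈ 1495.1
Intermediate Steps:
J(d) = -d/3 + d²/3 (J(d) = 5/3 + ((d² - d) - 5)/3 = 5/3 + (-5 + d² - d)/3 = 5/3 + (-5/3 - d/3 + d²/3) = -d/3 + d²/3)
U = 32 (U = 55 - 23 = 32)
(V(n*J(-1)) + U)² = (10*((⅓)*(-1)*(-1 - 1)) + 32)² = (10*((⅓)*(-1)*(-2)) + 32)² = (10*(⅔) + 32)² = (20/3 + 32)² = (116/3)² = 13456/9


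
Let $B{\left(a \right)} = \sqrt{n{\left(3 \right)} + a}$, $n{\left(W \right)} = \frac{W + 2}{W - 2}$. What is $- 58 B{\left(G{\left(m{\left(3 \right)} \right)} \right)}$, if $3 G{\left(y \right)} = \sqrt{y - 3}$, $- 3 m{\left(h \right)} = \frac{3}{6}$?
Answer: $- \frac{29 \sqrt{180 + 2 i \sqrt{114}}}{3} \approx -129.92 - 7.6795 i$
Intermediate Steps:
$m{\left(h \right)} = - \frac{1}{6}$ ($m{\left(h \right)} = - \frac{3 \cdot \frac{1}{6}}{3} = \left(- \frac{1}{3}\right) \frac{1}{2} = - \frac{1}{6}$)
$G{\left(y \right)} = \frac{\sqrt{-3 + y}}{3}$ ($G{\left(y \right)} = \frac{\sqrt{y - 3}}{3} = \frac{\sqrt{-3 + y}}{3}$)
$n{\left(W \right)} = \frac{2 + W}{-2 + W}$
$B{\left(a \right)} = \sqrt{5 + a}$ ($B{\left(a \right)} = \sqrt{\frac{2 + 3}{-2 + 3} + a} = \sqrt{1^{-1} \cdot 5 + a} = \sqrt{1 \cdot 5 + a} = \sqrt{5 + a}$)
$- 58 B{\left(G{\left(m{\left(3 \right)} \right)} \right)} = - 58 \sqrt{5 + \frac{\sqrt{-3 - \frac{1}{6}}}{3}} = - 58 \sqrt{5 + \frac{\sqrt{- \frac{19}{6}}}{3}} = - 58 \sqrt{5 + \frac{\frac{1}{6} i \sqrt{114}}{3}} = - 58 \sqrt{5 + \frac{i \sqrt{114}}{18}}$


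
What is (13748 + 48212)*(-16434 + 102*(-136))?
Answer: -1877759760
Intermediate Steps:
(13748 + 48212)*(-16434 + 102*(-136)) = 61960*(-16434 - 13872) = 61960*(-30306) = -1877759760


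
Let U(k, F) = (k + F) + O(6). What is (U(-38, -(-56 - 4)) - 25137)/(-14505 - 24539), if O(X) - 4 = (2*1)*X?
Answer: 25099/39044 ≈ 0.64284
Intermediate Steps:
O(X) = 4 + 2*X (O(X) = 4 + (2*1)*X = 4 + 2*X)
U(k, F) = 16 + F + k (U(k, F) = (k + F) + (4 + 2*6) = (F + k) + (4 + 12) = (F + k) + 16 = 16 + F + k)
(U(-38, -(-56 - 4)) - 25137)/(-14505 - 24539) = ((16 - (-56 - 4) - 38) - 25137)/(-14505 - 24539) = ((16 - 1*(-60) - 38) - 25137)/(-39044) = ((16 + 60 - 38) - 25137)*(-1/39044) = (38 - 25137)*(-1/39044) = -25099*(-1/39044) = 25099/39044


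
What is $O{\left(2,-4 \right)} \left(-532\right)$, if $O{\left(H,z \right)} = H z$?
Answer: $4256$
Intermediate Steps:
$O{\left(2,-4 \right)} \left(-532\right) = 2 \left(-4\right) \left(-532\right) = \left(-8\right) \left(-532\right) = 4256$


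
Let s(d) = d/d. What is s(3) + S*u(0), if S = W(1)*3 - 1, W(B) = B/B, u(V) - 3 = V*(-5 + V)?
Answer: 7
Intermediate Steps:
s(d) = 1
u(V) = 3 + V*(-5 + V)
W(B) = 1
S = 2 (S = 1*3 - 1 = 3 - 1 = 2)
s(3) + S*u(0) = 1 + 2*(3 + 0² - 5*0) = 1 + 2*(3 + 0 + 0) = 1 + 2*3 = 1 + 6 = 7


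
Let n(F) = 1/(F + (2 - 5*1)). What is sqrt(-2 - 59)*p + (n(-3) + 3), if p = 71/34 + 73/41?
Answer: 17/6 + 5393*I*sqrt(61)/1394 ≈ 2.8333 + 30.216*I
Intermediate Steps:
p = 5393/1394 (p = 71*(1/34) + 73*(1/41) = 71/34 + 73/41 = 5393/1394 ≈ 3.8687)
n(F) = 1/(-3 + F) (n(F) = 1/(F + (2 - 5)) = 1/(F - 3) = 1/(-3 + F))
sqrt(-2 - 59)*p + (n(-3) + 3) = sqrt(-2 - 59)*(5393/1394) + (1/(-3 - 3) + 3) = sqrt(-61)*(5393/1394) + (1/(-6) + 3) = (I*sqrt(61))*(5393/1394) + (-1/6 + 3) = 5393*I*sqrt(61)/1394 + 17/6 = 17/6 + 5393*I*sqrt(61)/1394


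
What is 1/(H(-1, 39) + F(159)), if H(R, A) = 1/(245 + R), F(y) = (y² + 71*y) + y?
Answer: 244/8961877 ≈ 2.7226e-5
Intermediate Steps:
F(y) = y² + 72*y
1/(H(-1, 39) + F(159)) = 1/(1/(245 - 1) + 159*(72 + 159)) = 1/(1/244 + 159*231) = 1/(1/244 + 36729) = 1/(8961877/244) = 244/8961877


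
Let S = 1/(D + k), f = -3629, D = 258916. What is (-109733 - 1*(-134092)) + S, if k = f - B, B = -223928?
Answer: 11673198186/479215 ≈ 24359.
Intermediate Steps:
k = 220299 (k = -3629 - 1*(-223928) = -3629 + 223928 = 220299)
S = 1/479215 (S = 1/(258916 + 220299) = 1/479215 ≈ 2.0867e-6)
(-109733 - 1*(-134092)) + S = (-109733 - 1*(-134092)) + 1/479215 = (-109733 + 134092) + 1/479215 = 24359 + 1/479215 = 11673198186/479215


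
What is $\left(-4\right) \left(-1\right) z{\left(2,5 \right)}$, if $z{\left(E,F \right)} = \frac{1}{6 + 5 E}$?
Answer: $\frac{1}{4} \approx 0.25$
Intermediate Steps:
$\left(-4\right) \left(-1\right) z{\left(2,5 \right)} = \frac{\left(-4\right) \left(-1\right)}{6 + 5 \cdot 2} = \frac{4}{6 + 10} = \frac{4}{16} = 4 \cdot \frac{1}{16} = \frac{1}{4}$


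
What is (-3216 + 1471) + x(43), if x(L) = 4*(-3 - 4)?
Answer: -1773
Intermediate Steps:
x(L) = -28 (x(L) = 4*(-7) = -28)
(-3216 + 1471) + x(43) = (-3216 + 1471) - 28 = -1745 - 28 = -1773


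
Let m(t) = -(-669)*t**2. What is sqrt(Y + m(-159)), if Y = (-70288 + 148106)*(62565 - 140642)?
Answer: I*sqrt(6058882997) ≈ 77839.0*I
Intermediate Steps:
Y = -6075795986 (Y = 77818*(-78077) = -6075795986)
m(t) = 669*t**2
sqrt(Y + m(-159)) = sqrt(-6075795986 + 669*(-159)**2) = sqrt(-6075795986 + 669*25281) = sqrt(-6075795986 + 16912989) = sqrt(-6058882997) = I*sqrt(6058882997)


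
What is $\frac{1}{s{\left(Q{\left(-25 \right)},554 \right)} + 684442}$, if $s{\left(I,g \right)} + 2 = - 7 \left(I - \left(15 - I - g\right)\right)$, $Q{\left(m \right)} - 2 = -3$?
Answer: $\frac{1}{680681} \approx 1.4691 \cdot 10^{-6}$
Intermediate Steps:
$Q{\left(m \right)} = -1$ ($Q{\left(m \right)} = 2 - 3 = -1$)
$s{\left(I,g \right)} = 103 - 14 I - 7 g$ ($s{\left(I,g \right)} = -2 - 7 \left(I - \left(15 - I - g\right)\right) = -2 - 7 \left(I + \left(-15 + I + g\right)\right) = -2 - 7 \left(-15 + g + 2 I\right) = -2 - \left(-105 + 7 g + 14 I\right) = 103 - 14 I - 7 g$)
$\frac{1}{s{\left(Q{\left(-25 \right)},554 \right)} + 684442} = \frac{1}{\left(103 - -14 - 3878\right) + 684442} = \frac{1}{\left(103 + 14 - 3878\right) + 684442} = \frac{1}{-3761 + 684442} = \frac{1}{680681}$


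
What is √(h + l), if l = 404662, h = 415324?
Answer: √819986 ≈ 905.53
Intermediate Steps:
√(h + l) = √(415324 + 404662) = √819986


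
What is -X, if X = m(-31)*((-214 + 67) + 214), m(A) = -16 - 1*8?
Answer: 1608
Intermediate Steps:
m(A) = -24 (m(A) = -16 - 8 = -24)
X = -1608 (X = -24*((-214 + 67) + 214) = -24*(-147 + 214) = -24*67 = -1608)
-X = -1*(-1608) = 1608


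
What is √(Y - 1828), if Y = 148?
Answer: 4*I*√105 ≈ 40.988*I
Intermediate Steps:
√(Y - 1828) = √(148 - 1828) = √(-1680) = 4*I*√105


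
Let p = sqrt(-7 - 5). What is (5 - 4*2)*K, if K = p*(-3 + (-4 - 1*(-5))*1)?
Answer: 12*I*sqrt(3) ≈ 20.785*I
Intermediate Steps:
p = 2*I*sqrt(3) (p = sqrt(-12) = 2*I*sqrt(3) ≈ 3.4641*I)
K = -4*I*sqrt(3) (K = (2*I*sqrt(3))*(-3 + (-4 - 1*(-5))*1) = (2*I*sqrt(3))*(-3 + (-4 + 5)*1) = (2*I*sqrt(3))*(-3 + 1*1) = (2*I*sqrt(3))*(-3 + 1) = (2*I*sqrt(3))*(-2) = -4*I*sqrt(3) ≈ -6.9282*I)
(5 - 4*2)*K = (5 - 4*2)*(-4*I*sqrt(3)) = (5 - 8)*(-4*I*sqrt(3)) = -(-12)*I*sqrt(3) = 12*I*sqrt(3)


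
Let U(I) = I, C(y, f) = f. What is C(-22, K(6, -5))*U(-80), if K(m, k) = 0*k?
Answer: 0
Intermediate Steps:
K(m, k) = 0
C(-22, K(6, -5))*U(-80) = 0*(-80) = 0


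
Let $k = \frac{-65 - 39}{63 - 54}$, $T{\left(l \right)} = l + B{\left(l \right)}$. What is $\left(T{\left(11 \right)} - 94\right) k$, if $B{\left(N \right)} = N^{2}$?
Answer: $- \frac{3952}{9} \approx -439.11$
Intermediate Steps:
$T{\left(l \right)} = l + l^{2}$
$k = - \frac{104}{9} \approx -11.556$
$\left(T{\left(11 \right)} - 94\right) k = \left(11 \left(1 + 11\right) - 94\right) \left(- \frac{104}{9}\right) = \left(11 \cdot 12 - 94\right) \left(- \frac{104}{9}\right) = \left(132 - 94\right) \left(- \frac{104}{9}\right) = 38 \left(- \frac{104}{9}\right) = - \frac{3952}{9}$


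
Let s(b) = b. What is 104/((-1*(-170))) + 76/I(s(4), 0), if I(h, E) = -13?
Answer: -5784/1105 ≈ -5.2344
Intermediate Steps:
104/((-1*(-170))) + 76/I(s(4), 0) = 104/((-1*(-170))) + 76/(-13) = 104/170 + 76*(-1/13) = 104*(1/170) - 76/13 = 52/85 - 76/13 = -5784/1105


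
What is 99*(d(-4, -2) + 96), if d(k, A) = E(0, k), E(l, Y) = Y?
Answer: 9108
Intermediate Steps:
d(k, A) = k
99*(d(-4, -2) + 96) = 99*(-4 + 96) = 99*92 = 9108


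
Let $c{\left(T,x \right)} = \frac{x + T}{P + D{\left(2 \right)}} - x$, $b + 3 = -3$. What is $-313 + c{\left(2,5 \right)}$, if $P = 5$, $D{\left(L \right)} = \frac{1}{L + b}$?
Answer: $- \frac{6014}{19} \approx -316.53$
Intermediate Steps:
$b = -6$ ($b = -3 - 3 = -6$)
$D{\left(L \right)} = \frac{1}{-6 + L}$ ($D{\left(L \right)} = \frac{1}{L - 6} = \frac{1}{-6 + L}$)
$c{\left(T,x \right)} = - \frac{15 x}{19} + \frac{4 T}{19}$ ($c{\left(T,x \right)} = \frac{x + T}{5 + \frac{1}{-6 + 2}} - x = \frac{T + x}{5 + \frac{1}{-4}} - x = \frac{T + x}{5 - \frac{1}{4}} - x = \frac{T + x}{\frac{19}{4}} - x = \left(T + x\right) \frac{4}{19} - x = \left(\frac{4 T}{19} + \frac{4 x}{19}\right) - x = - \frac{15 x}{19} + \frac{4 T}{19}$)
$-313 + c{\left(2,5 \right)} = -313 + \left(\left(- \frac{15}{19}\right) 5 + \frac{4}{19} \cdot 2\right) = -313 + \left(- \frac{75}{19} + \frac{8}{19}\right) = -313 - \frac{67}{19} = - \frac{6014}{19}$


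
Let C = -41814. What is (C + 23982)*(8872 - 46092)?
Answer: 663707040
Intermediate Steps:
(C + 23982)*(8872 - 46092) = (-41814 + 23982)*(8872 - 46092) = -17832*(-37220) = 663707040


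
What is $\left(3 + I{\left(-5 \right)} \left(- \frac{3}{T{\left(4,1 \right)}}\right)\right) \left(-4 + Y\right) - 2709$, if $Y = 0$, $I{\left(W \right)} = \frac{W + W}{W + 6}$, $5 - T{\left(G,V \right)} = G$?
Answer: $-2841$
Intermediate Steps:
$T{\left(G,V \right)} = 5 - G$
$I{\left(W \right)} = \frac{2 W}{6 + W}$
$\left(3 + I{\left(-5 \right)} \left(- \frac{3}{T{\left(4,1 \right)}}\right)\right) \left(-4 + Y\right) - 2709 = \left(3 + 2 \left(-5\right) \frac{1}{6 - 5} \left(- \frac{3}{5 - 4}\right)\right) \left(-4 + 0\right) - 2709 = \left(3 + 2 \left(-5\right) 1^{-1} \left(- \frac{3}{5 - 4}\right)\right) \left(-4\right) - 2709 = \left(3 + 2 \left(-5\right) 1 \left(- \frac{3}{1}\right)\right) \left(-4\right) - 2709 = \left(3 - 10 \left(\left(-3\right) 1\right)\right) \left(-4\right) - 2709 = \left(3 - -30\right) \left(-4\right) - 2709 = \left(3 + 30\right) \left(-4\right) - 2709 = 33 \left(-4\right) - 2709 = -132 - 2709 = -2841$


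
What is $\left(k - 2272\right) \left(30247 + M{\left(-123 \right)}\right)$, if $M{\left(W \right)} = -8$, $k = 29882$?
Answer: $834898790$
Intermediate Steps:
$\left(k - 2272\right) \left(30247 + M{\left(-123 \right)}\right) = \left(29882 - 2272\right) \left(30247 - 8\right) = 27610 \cdot 30239 = 834898790$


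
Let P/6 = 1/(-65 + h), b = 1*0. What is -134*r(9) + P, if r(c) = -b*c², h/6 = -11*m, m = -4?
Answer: 6/199 ≈ 0.030151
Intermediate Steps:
b = 0
h = 264 (h = 6*(-11*(-4)) = 6*44 = 264)
P = 6/199 (P = 6/(-65 + 264) = 6/199 ≈ 0.030151)
r(c) = 0 (r(c) = -0*c² = -1*0 = 0)
-134*r(9) + P = -134*0 + 6/199 = 0 + 6/199 = 6/199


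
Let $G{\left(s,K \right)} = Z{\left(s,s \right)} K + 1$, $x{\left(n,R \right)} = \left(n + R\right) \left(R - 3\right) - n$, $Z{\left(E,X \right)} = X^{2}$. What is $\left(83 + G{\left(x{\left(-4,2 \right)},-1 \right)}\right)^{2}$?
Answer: $2304$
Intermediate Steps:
$x{\left(n,R \right)} = - n + \left(-3 + R\right) \left(R + n\right)$ ($x{\left(n,R \right)} = \left(R + n\right) \left(-3 + R\right) - n = \left(-3 + R\right) \left(R + n\right) - n = - n + \left(-3 + R\right) \left(R + n\right)$)
$G{\left(s,K \right)} = 1 + K s^{2}$ ($G{\left(s,K \right)} = s^{2} K + 1 = K s^{2} + 1 = 1 + K s^{2}$)
$\left(83 + G{\left(x{\left(-4,2 \right)},-1 \right)}\right)^{2} = \left(83 + \left(1 - \left(2^{2} - -16 - 6 + 2 \left(-4\right)\right)^{2}\right)\right)^{2} = \left(83 + \left(1 - \left(4 + 16 - 6 - 8\right)^{2}\right)\right)^{2} = \left(83 + \left(1 - 6^{2}\right)\right)^{2} = \left(83 + \left(1 - 36\right)\right)^{2} = \left(83 - 35\right)^{2} = 48^{2} = 2304$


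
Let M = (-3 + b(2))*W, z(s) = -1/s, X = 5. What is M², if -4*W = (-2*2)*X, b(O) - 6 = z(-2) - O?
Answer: 225/4 ≈ 56.250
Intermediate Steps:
b(O) = 13/2 - O (b(O) = 6 + (-1/(-2) - O) = 6 + (-1*(-½) - O) = 6 + (½ - O) = 13/2 - O)
W = 5 (W = -(-2*2)*5/4 = -(-1)*5 = -¼*(-20) = 5)
M = 15/2 (M = (-3 + (13/2 - 1*2))*5 = (-3 + (13/2 - 2))*5 = (-3 + 9/2)*5 = (3/2)*5 = 15/2 ≈ 7.5000)
M² = (15/2)² = 225/4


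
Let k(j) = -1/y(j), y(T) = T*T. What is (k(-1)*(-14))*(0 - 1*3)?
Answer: -42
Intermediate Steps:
y(T) = T²
k(j) = -1/j² (k(j) = -1/(j²) = -1/j²)
(k(-1)*(-14))*(0 - 1*3) = (-1/(-1)²*(-14))*(0 - 1*3) = (-1*1*(-14))*(0 - 3) = -1*(-14)*(-3) = 14*(-3) = -42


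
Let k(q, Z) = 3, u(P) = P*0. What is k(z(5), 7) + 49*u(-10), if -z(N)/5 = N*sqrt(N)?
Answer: 3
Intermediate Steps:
z(N) = -5*N**(3/2) (z(N) = -5*N*sqrt(N) = -5*N**(3/2))
u(P) = 0
k(z(5), 7) + 49*u(-10) = 3 + 49*0 = 3 + 0 = 3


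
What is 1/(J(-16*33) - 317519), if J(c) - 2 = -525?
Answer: -1/318042 ≈ -3.1442e-6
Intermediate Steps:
J(c) = -523 (J(c) = 2 - 525 = -523)
1/(J(-16*33) - 317519) = 1/(-523 - 317519) = 1/(-318042) = -1/318042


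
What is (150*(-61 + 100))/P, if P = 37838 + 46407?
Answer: 1170/16849 ≈ 0.069440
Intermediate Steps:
P = 84245
(150*(-61 + 100))/P = (150*(-61 + 100))/84245 = (150*39)*(1/84245) = 5850*(1/84245) = 1170/16849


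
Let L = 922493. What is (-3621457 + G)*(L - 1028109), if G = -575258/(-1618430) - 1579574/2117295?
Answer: 131065499569986066365056/342669374685 ≈ 3.8248e+11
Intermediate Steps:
G = -133843906171/342669374685 (G = -575258*(-1/1618430) - 1579574*1/2117295 = 287629/809215 - 1579574/2117295 = -133843906171/342669374685 ≈ -0.39059)
(-3621457 + G)*(L - 1028109) = (-3621457 - 133843906171/342669374685)*(922493 - 1028109) = -1240962539482522216/342669374685*(-105616) = 131065499569986066365056/342669374685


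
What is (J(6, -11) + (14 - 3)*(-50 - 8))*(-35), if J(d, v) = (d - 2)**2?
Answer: 21770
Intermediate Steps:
J(d, v) = (-2 + d)**2
(J(6, -11) + (14 - 3)*(-50 - 8))*(-35) = ((-2 + 6)**2 + (14 - 3)*(-50 - 8))*(-35) = (4**2 + 11*(-58))*(-35) = (16 - 638)*(-35) = -622*(-35) = 21770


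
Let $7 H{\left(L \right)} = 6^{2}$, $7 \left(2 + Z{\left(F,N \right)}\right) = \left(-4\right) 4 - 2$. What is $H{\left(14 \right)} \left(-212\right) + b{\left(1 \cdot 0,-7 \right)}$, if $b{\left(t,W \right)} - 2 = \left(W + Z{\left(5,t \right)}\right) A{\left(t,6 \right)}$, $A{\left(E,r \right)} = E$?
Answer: $- \frac{7618}{7} \approx -1088.3$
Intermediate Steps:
$Z{\left(F,N \right)} = - \frac{32}{7}$ ($Z{\left(F,N \right)} = -2 + \frac{\left(-4\right) 4 - 2}{7} = -2 + \frac{-16 - 2}{7} = -2 + \frac{1}{7} \left(-18\right) = -2 - \frac{18}{7} = - \frac{32}{7}$)
$H{\left(L \right)} = \frac{36}{7}$ ($H{\left(L \right)} = \frac{6^{2}}{7} = \frac{1}{7} \cdot 36 = \frac{36}{7}$)
$b{\left(t,W \right)} = 2 + t \left(- \frac{32}{7} + W\right)$ ($b{\left(t,W \right)} = 2 + \left(W - \frac{32}{7}\right) t = 2 + \left(- \frac{32}{7} + W\right) t = 2 + t \left(- \frac{32}{7} + W\right)$)
$H{\left(14 \right)} \left(-212\right) + b{\left(1 \cdot 0,-7 \right)} = \frac{36}{7} \left(-212\right) - \left(-2 + \frac{81}{7} \cdot 1 \cdot 0\right) = - \frac{7632}{7} - -2 = - \frac{7632}{7} + \left(2 + 0 + 0\right) = - \frac{7632}{7} + 2 = - \frac{7618}{7}$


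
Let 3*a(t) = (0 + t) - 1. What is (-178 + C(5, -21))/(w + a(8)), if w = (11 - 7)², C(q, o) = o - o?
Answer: -534/55 ≈ -9.7091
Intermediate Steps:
a(t) = -⅓ + t/3 (a(t) = ((0 + t) - 1)/3 = (t - 1)/3 = (-1 + t)/3 = -⅓ + t/3)
C(q, o) = 0
w = 16 (w = 4² = 16)
(-178 + C(5, -21))/(w + a(8)) = (-178 + 0)/(16 + (-⅓ + (⅓)*8)) = -178/(16 + (-⅓ + 8/3)) = -178/(16 + 7/3) = -178/55/3 = -178*3/55 = -534/55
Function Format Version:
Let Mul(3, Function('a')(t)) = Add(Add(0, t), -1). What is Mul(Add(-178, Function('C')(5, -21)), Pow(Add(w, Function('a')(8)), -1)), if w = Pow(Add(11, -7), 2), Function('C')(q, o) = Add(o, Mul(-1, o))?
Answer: Rational(-534, 55) ≈ -9.7091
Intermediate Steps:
Function('a')(t) = Add(Rational(-1, 3), Mul(Rational(1, 3), t)) (Function('a')(t) = Mul(Rational(1, 3), Add(Add(0, t), -1)) = Mul(Rational(1, 3), Add(t, -1)) = Mul(Rational(1, 3), Add(-1, t)) = Add(Rational(-1, 3), Mul(Rational(1, 3), t)))
Function('C')(q, o) = 0
w = 16 (w = Pow(4, 2) = 16)
Mul(Add(-178, Function('C')(5, -21)), Pow(Add(w, Function('a')(8)), -1)) = Mul(Add(-178, 0), Pow(Add(16, Add(Rational(-1, 3), Mul(Rational(1, 3), 8))), -1)) = Mul(-178, Pow(Add(16, Add(Rational(-1, 3), Rational(8, 3))), -1)) = Mul(-178, Pow(Add(16, Rational(7, 3)), -1)) = Mul(-178, Pow(Rational(55, 3), -1)) = Mul(-178, Rational(3, 55)) = Rational(-534, 55)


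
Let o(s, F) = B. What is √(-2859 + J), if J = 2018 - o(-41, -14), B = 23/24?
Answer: 11*I*√1002/12 ≈ 29.017*I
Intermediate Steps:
B = 23/24 (B = 23*(1/24) = 23/24 ≈ 0.95833)
o(s, F) = 23/24
J = 48409/24 (J = 2018 - 1*23/24 = 2018 - 23/24 = 48409/24 ≈ 2017.0)
√(-2859 + J) = √(-2859 + 48409/24) = √(-20207/24) = 11*I*√1002/12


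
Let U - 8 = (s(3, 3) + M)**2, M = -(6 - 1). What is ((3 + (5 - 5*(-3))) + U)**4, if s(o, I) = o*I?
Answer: 4879681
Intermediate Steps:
M = -5 (M = -1*5 = -5)
s(o, I) = I*o
U = 24 (U = 8 + (3*3 - 5)**2 = 8 + (9 - 5)**2 = 8 + 4**2 = 8 + 16 = 24)
((3 + (5 - 5*(-3))) + U)**4 = ((3 + (5 - 5*(-3))) + 24)**4 = ((3 + (5 + 15)) + 24)**4 = ((3 + 20) + 24)**4 = (23 + 24)**4 = 47**4 = 4879681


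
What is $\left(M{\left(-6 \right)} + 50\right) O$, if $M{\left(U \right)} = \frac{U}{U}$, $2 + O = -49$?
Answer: $-2601$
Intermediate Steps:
$O = -51$ ($O = -2 - 49 = -51$)
$M{\left(U \right)} = 1$
$\left(M{\left(-6 \right)} + 50\right) O = \left(1 + 50\right) \left(-51\right) = 51 \left(-51\right) = -2601$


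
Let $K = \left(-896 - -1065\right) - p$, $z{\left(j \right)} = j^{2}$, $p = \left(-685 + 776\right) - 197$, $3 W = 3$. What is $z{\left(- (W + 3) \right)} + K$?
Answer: $291$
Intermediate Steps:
$W = 1$ ($W = \frac{1}{3} \cdot 3 = 1$)
$p = -106$ ($p = 91 - 197 = -106$)
$K = 275$ ($K = \left(-896 - -1065\right) - -106 = \left(-896 + 1065\right) + 106 = 169 + 106 = 275$)
$z{\left(- (W + 3) \right)} + K = \left(- (1 + 3)\right)^{2} + 275 = \left(\left(-1\right) 4\right)^{2} + 275 = \left(-4\right)^{2} + 275 = 16 + 275 = 291$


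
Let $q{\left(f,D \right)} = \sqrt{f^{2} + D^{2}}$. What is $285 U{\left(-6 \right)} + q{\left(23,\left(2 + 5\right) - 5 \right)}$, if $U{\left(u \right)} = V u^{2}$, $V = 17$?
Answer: $174420 + \sqrt{533} \approx 1.7444 \cdot 10^{5}$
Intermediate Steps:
$U{\left(u \right)} = 17 u^{2}$
$q{\left(f,D \right)} = \sqrt{D^{2} + f^{2}}$
$285 U{\left(-6 \right)} + q{\left(23,\left(2 + 5\right) - 5 \right)} = 285 \cdot 17 \left(-6\right)^{2} + \sqrt{\left(\left(2 + 5\right) - 5\right)^{2} + 23^{2}} = 285 \cdot 17 \cdot 36 + \sqrt{\left(7 - 5\right)^{2} + 529} = 285 \cdot 612 + \sqrt{2^{2} + 529} = 174420 + \sqrt{4 + 529} = 174420 + \sqrt{533}$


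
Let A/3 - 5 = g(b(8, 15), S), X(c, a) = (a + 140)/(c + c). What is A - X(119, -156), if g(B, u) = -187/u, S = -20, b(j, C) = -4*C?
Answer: 102619/2380 ≈ 43.117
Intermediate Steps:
X(c, a) = (140 + a)/(2*c) (X(c, a) = (140 + a)/((2*c)) = (140 + a)*(1/(2*c)) = (140 + a)/(2*c))
A = 861/20 (A = 15 + 3*(-187/(-20)) = 15 + 3*(-187*(-1/20)) = 15 + 3*(187/20) = 15 + 561/20 = 861/20 ≈ 43.050)
A - X(119, -156) = 861/20 - (140 - 156)/(2*119) = 861/20 - (-16)/(2*119) = 861/20 - 1*(-8/119) = 861/20 + 8/119 = 102619/2380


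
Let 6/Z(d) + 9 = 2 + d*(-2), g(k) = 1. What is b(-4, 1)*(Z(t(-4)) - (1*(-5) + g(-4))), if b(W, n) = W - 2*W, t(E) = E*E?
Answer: 200/13 ≈ 15.385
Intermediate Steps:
t(E) = E²
b(W, n) = -W
Z(d) = 6/(-7 - 2*d) (Z(d) = 6/(-9 + (2 + d*(-2))) = 6/(-9 + (2 - 2*d)) = 6/(-7 - 2*d))
b(-4, 1)*(Z(t(-4)) - (1*(-5) + g(-4))) = (-1*(-4))*(-6/(7 + 2*(-4)²) - (1*(-5) + 1)) = 4*(-6/(7 + 2*16) - (-5 + 1)) = 4*(-6/(7 + 32) - 1*(-4)) = 4*(-6/39 + 4) = 4*(-6*1/39 + 4) = 4*(-2/13 + 4) = 4*(50/13) = 200/13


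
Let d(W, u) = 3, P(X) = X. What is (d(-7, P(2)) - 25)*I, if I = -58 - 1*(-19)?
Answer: 858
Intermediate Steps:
I = -39 (I = -58 + 19 = -39)
(d(-7, P(2)) - 25)*I = (3 - 25)*(-39) = -22*(-39) = 858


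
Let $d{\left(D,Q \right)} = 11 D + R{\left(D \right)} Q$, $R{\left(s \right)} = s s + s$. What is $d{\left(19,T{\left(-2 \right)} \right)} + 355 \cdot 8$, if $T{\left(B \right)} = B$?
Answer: $2289$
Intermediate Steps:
$R{\left(s \right)} = s + s^{2}$ ($R{\left(s \right)} = s^{2} + s = s + s^{2}$)
$d{\left(D,Q \right)} = 11 D + D Q \left(1 + D\right)$ ($d{\left(D,Q \right)} = 11 D + D \left(1 + D\right) Q = 11 D + D Q \left(1 + D\right)$)
$d{\left(19,T{\left(-2 \right)} \right)} + 355 \cdot 8 = 19 \left(11 - 2 \left(1 + 19\right)\right) + 355 \cdot 8 = 19 \left(11 - 40\right) + 2840 = 19 \left(-29\right) + 2840 = -551 + 2840 = 2289$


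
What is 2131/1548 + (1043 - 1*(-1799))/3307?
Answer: 11446633/5119236 ≈ 2.2360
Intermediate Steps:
2131/1548 + (1043 - 1*(-1799))/3307 = 2131*(1/1548) + (1043 + 1799)*(1/3307) = 2131/1548 + 2842*(1/3307) = 2131/1548 + 2842/3307 = 11446633/5119236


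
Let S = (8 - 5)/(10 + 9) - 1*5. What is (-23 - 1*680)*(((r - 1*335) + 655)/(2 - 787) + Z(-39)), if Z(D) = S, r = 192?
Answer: 3032076/785 ≈ 3862.5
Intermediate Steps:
S = -92/19 (S = 3/19 - 5 = -92/19 ≈ -4.8421)
Z(D) = -92/19
(-23 - 1*680)*(((r - 1*335) + 655)/(2 - 787) + Z(-39)) = (-23 - 1*680)*(((192 - 1*335) + 655)/(2 - 787) - 92/19) = (-23 - 680)*(((192 - 335) + 655)/(-785) - 92/19) = -703*((-143 + 655)*(-1/785) - 92/19) = -703*(512*(-1/785) - 92/19) = -703*(-512/785 - 92/19) = -703*(-81948/14915) = 3032076/785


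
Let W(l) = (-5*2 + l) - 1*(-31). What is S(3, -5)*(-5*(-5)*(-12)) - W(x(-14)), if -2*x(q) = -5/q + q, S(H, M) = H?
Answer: -25979/28 ≈ -927.82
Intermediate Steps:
x(q) = -q/2 + 5/(2*q) (x(q) = -(-5/q + q)/2 = -(q - 5/q)/2 = -q/2 + 5/(2*q))
W(l) = 21 + l (W(l) = (-10 + l) + 31 = 21 + l)
S(3, -5)*(-5*(-5)*(-12)) - W(x(-14)) = 3*(-5*(-5)*(-12)) - (21 + (1/2)*(5 - 1*(-14)**2)/(-14)) = 3*(25*(-12)) - (21 + (1/2)*(-1/14)*(5 - 1*196)) = 3*(-300) - (21 + (1/2)*(-1/14)*(5 - 196)) = -900 - (21 + (1/2)*(-1/14)*(-191)) = -900 - (21 + 191/28) = -900 - 1*779/28 = -900 - 779/28 = -25979/28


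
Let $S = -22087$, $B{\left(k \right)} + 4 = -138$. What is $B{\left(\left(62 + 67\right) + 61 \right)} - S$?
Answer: $21945$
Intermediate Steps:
$B{\left(k \right)} = -142$ ($B{\left(k \right)} = -4 - 138 = -142$)
$B{\left(\left(62 + 67\right) + 61 \right)} - S = -142 - -22087 = -142 + 22087 = 21945$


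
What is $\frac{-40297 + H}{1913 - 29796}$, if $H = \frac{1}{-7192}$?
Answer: $\frac{289816025}{200534536} \approx 1.4452$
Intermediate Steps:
$H = - \frac{1}{7192} \approx -0.00013904$
$\frac{-40297 + H}{1913 - 29796} = \frac{-40297 - \frac{1}{7192}}{1913 - 29796} = - \frac{289816025}{7192 \left(-27883\right)} = \left(- \frac{289816025}{7192}\right) \left(- \frac{1}{27883}\right) = \frac{289816025}{200534536}$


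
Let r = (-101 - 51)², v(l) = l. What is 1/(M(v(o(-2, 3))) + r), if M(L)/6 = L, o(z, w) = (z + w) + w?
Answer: 1/23128 ≈ 4.3238e-5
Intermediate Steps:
o(z, w) = z + 2*w (o(z, w) = (w + z) + w = z + 2*w)
M(L) = 6*L
r = 23104 (r = (-152)² = 23104)
1/(M(v(o(-2, 3))) + r) = 1/(6*(-2 + 2*3) + 23104) = 1/(6*(-2 + 6) + 23104) = 1/(6*4 + 23104) = 1/(24 + 23104) = 1/23128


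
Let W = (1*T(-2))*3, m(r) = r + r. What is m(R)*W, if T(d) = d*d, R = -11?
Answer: -264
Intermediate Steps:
T(d) = d²
m(r) = 2*r
W = 12 (W = (1*(-2)²)*3 = (1*4)*3 = 4*3 = 12)
m(R)*W = (2*(-11))*12 = -22*12 = -264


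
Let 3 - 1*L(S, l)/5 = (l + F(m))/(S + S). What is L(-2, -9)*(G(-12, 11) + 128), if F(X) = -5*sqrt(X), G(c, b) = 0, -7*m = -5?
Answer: 480 - 800*sqrt(35)/7 ≈ -196.12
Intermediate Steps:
m = 5/7 (m = -1/7*(-5) = 5/7 ≈ 0.71429)
L(S, l) = 15 - 5*(l - 5*sqrt(35)/7)/(2*S) (L(S, l) = 15 - 5*(l - 5*sqrt(35)/7)/(S + S) = 15 - 5*(l - 5*sqrt(35)/7)/(2*S))
L(-2, -9)*(G(-12, 11) + 128) = ((5/14)*(-7*(-9) + 5*sqrt(35) + 42*(-2))/(-2))*(0 + 128) = ((5/14)*(-1/2)*(63 + 5*sqrt(35) - 84))*128 = ((5/14)*(-1/2)*(-21 + 5*sqrt(35)))*128 = (15/4 - 25*sqrt(35)/28)*128 = 480 - 800*sqrt(35)/7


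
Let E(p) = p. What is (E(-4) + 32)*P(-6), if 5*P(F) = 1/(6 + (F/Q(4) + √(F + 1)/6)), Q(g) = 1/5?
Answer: -3456/14815 - 24*I*√5/14815 ≈ -0.23328 - 0.0036224*I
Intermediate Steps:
Q(g) = ⅕
P(F) = 1/(5*(6 + 5*F + √(1 + F)/6)) (P(F) = 1/(5*(6 + (F/(⅕) + √(F + 1)/6))) = 1/(5*(6 + (F*5 + √(1 + F)*(⅙)))) = 1/(5*(6 + (5*F + √(1 + F)/6))) = 1/(5*(6 + 5*F + √(1 + F)/6)))
(E(-4) + 32)*P(-6) = (-4 + 32)*(6/(5*(36 + √(1 - 6) + 30*(-6)))) = 28*(6/(5*(36 + √(-5) - 180))) = 28*(6/(5*(36 + I*√5 - 180))) = 28*(6/(5*(-144 + I*√5))) = 168/(5*(-144 + I*√5))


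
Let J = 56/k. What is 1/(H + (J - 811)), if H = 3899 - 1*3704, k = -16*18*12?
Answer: -432/266119 ≈ -0.0016233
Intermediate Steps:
k = -3456 (k = -288*12 = -3456)
H = 195 (H = 3899 - 3704 = 195)
J = -7/432 (J = 56/(-3456) = 56*(-1/3456) = -7/432 ≈ -0.016204)
1/(H + (J - 811)) = 1/(195 + (-7/432 - 811)) = 1/(195 - 350359/432) = 1/(-266119/432) = -432/266119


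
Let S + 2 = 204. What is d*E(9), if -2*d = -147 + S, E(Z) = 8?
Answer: -220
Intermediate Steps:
S = 202 (S = -2 + 204 = 202)
d = -55/2 (d = -(-147 + 202)/2 = -½*55 = -55/2 ≈ -27.500)
d*E(9) = -55/2*8 = -220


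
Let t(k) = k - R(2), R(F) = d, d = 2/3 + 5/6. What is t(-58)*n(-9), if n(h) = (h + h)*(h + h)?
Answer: -19278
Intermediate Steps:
d = 3/2 (d = 2*(⅓) + 5*(⅙) = ⅔ + ⅚ = 3/2 ≈ 1.5000)
R(F) = 3/2
n(h) = 4*h² (n(h) = (2*h)*(2*h) = 4*h²)
t(k) = -3/2 + k (t(k) = k - 1*3/2 = k - 3/2 = -3/2 + k)
t(-58)*n(-9) = (-3/2 - 58)*(4*(-9)²) = -238*81 = -119/2*324 = -19278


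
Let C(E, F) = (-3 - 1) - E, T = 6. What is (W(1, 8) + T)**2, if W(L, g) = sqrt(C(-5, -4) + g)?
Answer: 81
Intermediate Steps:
C(E, F) = -4 - E
W(L, g) = sqrt(1 + g) (W(L, g) = sqrt((-4 - 1*(-5)) + g) = sqrt((-4 + 5) + g) = sqrt(1 + g))
(W(1, 8) + T)**2 = (sqrt(1 + 8) + 6)**2 = (sqrt(9) + 6)**2 = (3 + 6)**2 = 9**2 = 81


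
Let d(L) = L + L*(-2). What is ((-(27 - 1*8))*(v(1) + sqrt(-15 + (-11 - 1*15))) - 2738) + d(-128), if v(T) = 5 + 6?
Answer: -2819 - 19*I*sqrt(41) ≈ -2819.0 - 121.66*I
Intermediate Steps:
v(T) = 11
d(L) = -L (d(L) = L - 2*L = -L)
((-(27 - 1*8))*(v(1) + sqrt(-15 + (-11 - 1*15))) - 2738) + d(-128) = ((-(27 - 1*8))*(11 + sqrt(-15 + (-11 - 1*15))) - 2738) - 1*(-128) = ((-(27 - 8))*(11 + sqrt(-15 + (-11 - 15))) - 2738) + 128 = ((-1*19)*(11 + sqrt(-15 - 26)) - 2738) + 128 = (-19*(11 + sqrt(-41)) - 2738) + 128 = (-19*(11 + I*sqrt(41)) - 2738) + 128 = ((-209 - 19*I*sqrt(41)) - 2738) + 128 = (-2947 - 19*I*sqrt(41)) + 128 = -2819 - 19*I*sqrt(41)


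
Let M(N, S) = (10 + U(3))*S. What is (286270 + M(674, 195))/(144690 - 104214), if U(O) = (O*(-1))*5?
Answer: 285295/40476 ≈ 7.0485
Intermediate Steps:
U(O) = -5*O (U(O) = -O*5 = -5*O)
M(N, S) = -5*S (M(N, S) = (10 - 5*3)*S = (10 - 15)*S = -5*S)
(286270 + M(674, 195))/(144690 - 104214) = (286270 - 5*195)/(144690 - 104214) = (286270 - 975)/40476 = 285295*(1/40476) = 285295/40476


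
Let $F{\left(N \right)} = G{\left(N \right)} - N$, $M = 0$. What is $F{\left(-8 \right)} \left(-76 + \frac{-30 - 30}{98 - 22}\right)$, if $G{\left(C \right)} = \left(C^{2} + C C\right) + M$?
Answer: $- \frac{198424}{19} \approx -10443.0$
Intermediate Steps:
$G{\left(C \right)} = 2 C^{2}$ ($G{\left(C \right)} = \left(C^{2} + C C\right) + 0 = \left(C^{2} + C^{2}\right) + 0 = 2 C^{2} + 0 = 2 C^{2}$)
$F{\left(N \right)} = - N + 2 N^{2}$ ($F{\left(N \right)} = 2 N^{2} - N = - N + 2 N^{2}$)
$F{\left(-8 \right)} \left(-76 + \frac{-30 - 30}{98 - 22}\right) = - 8 \left(-1 + 2 \left(-8\right)\right) \left(-76 + \frac{-30 - 30}{98 - 22}\right) = - 8 \left(-1 - 16\right) \left(-76 - \frac{60}{76}\right) = \left(-8\right) \left(-17\right) \left(-76 - \frac{15}{19}\right) = 136 \left(-76 - \frac{15}{19}\right) = 136 \left(- \frac{1459}{19}\right) = - \frac{198424}{19}$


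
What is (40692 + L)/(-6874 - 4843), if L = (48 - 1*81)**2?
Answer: -41781/11717 ≈ -3.5658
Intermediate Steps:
L = 1089 (L = (48 - 81)**2 = (-33)**2 = 1089)
(40692 + L)/(-6874 - 4843) = (40692 + 1089)/(-6874 - 4843) = 41781/(-11717) = 41781*(-1/11717) = -41781/11717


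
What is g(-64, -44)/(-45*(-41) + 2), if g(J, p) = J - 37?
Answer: -101/1847 ≈ -0.054683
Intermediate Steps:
g(J, p) = -37 + J
g(-64, -44)/(-45*(-41) + 2) = (-37 - 64)/(-45*(-41) + 2) = -101/(1845 + 2) = -101/1847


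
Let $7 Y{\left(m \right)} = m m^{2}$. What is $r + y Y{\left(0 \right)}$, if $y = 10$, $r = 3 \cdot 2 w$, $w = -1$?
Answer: $-6$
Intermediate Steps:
$r = -6$ ($r = 3 \cdot 2 \left(-1\right) = 6 \left(-1\right) = -6$)
$Y{\left(m \right)} = \frac{m^{3}}{7}$ ($Y{\left(m \right)} = \frac{m m^{2}}{7} = \frac{m^{3}}{7}$)
$r + y Y{\left(0 \right)} = -6 + 10 \frac{0^{3}}{7} = -6 + 10 \cdot \frac{1}{7} \cdot 0 = -6 + 10 \cdot 0 = -6 + 0 = -6$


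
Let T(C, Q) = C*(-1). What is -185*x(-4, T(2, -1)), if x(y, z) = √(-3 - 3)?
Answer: -185*I*√6 ≈ -453.16*I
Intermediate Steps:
T(C, Q) = -C
x(y, z) = I*√6 (x(y, z) = √(-6) = I*√6)
-185*x(-4, T(2, -1)) = -185*I*√6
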